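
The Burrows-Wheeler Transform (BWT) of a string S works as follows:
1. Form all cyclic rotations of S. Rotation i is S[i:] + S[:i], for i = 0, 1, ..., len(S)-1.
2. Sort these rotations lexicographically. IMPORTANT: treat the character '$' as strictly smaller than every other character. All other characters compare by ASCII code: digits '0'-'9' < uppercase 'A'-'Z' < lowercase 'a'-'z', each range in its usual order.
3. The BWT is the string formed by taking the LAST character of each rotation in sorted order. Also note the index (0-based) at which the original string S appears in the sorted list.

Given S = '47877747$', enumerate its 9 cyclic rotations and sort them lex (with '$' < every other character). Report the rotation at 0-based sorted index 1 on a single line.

All 9 rotations (rotation i = S[i:]+S[:i]):
  rot[0] = 47877747$
  rot[1] = 7877747$4
  rot[2] = 877747$47
  rot[3] = 77747$478
  rot[4] = 7747$4787
  rot[5] = 747$47877
  rot[6] = 47$478777
  rot[7] = 7$4787774
  rot[8] = $47877747
Sorted (with $ < everything):
  sorted[0] = $47877747
  sorted[1] = 47$478777
  sorted[2] = 47877747$
  sorted[3] = 7$4787774
  sorted[4] = 747$47877
  sorted[5] = 7747$4787
  sorted[6] = 77747$478
  sorted[7] = 7877747$4
  sorted[8] = 877747$47
sorted[1] = 47$478777

Answer: 47$478777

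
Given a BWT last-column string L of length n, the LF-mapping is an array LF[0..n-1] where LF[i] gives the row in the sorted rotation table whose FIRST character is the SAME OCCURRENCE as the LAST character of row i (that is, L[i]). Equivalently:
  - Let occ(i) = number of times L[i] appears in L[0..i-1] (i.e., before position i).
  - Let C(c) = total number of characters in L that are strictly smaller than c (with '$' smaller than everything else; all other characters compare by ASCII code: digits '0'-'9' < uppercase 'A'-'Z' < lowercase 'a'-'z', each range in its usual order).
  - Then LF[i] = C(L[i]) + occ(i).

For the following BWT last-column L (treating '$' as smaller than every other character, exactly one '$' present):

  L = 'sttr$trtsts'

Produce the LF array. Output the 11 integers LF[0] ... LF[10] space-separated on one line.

Char counts: '$':1, 'r':2, 's':3, 't':5
C (first-col start): C('$')=0, C('r')=1, C('s')=3, C('t')=6
L[0]='s': occ=0, LF[0]=C('s')+0=3+0=3
L[1]='t': occ=0, LF[1]=C('t')+0=6+0=6
L[2]='t': occ=1, LF[2]=C('t')+1=6+1=7
L[3]='r': occ=0, LF[3]=C('r')+0=1+0=1
L[4]='$': occ=0, LF[4]=C('$')+0=0+0=0
L[5]='t': occ=2, LF[5]=C('t')+2=6+2=8
L[6]='r': occ=1, LF[6]=C('r')+1=1+1=2
L[7]='t': occ=3, LF[7]=C('t')+3=6+3=9
L[8]='s': occ=1, LF[8]=C('s')+1=3+1=4
L[9]='t': occ=4, LF[9]=C('t')+4=6+4=10
L[10]='s': occ=2, LF[10]=C('s')+2=3+2=5

Answer: 3 6 7 1 0 8 2 9 4 10 5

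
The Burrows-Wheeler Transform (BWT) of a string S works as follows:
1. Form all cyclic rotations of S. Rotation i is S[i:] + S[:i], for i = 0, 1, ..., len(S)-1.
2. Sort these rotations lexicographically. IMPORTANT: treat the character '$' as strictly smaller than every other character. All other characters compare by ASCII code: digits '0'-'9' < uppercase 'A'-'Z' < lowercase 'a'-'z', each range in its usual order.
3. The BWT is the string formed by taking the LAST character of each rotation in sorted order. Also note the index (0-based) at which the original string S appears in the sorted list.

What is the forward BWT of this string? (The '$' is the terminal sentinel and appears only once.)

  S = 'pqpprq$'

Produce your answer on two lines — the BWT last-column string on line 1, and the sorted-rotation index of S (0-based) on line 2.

Answer: qq$prpp
2

Derivation:
All 7 rotations (rotation i = S[i:]+S[:i]):
  rot[0] = pqpprq$
  rot[1] = qpprq$p
  rot[2] = pprq$pq
  rot[3] = prq$pqp
  rot[4] = rq$pqpp
  rot[5] = q$pqppr
  rot[6] = $pqpprq
Sorted (with $ < everything):
  sorted[0] = $pqpprq  (last char: 'q')
  sorted[1] = pprq$pq  (last char: 'q')
  sorted[2] = pqpprq$  (last char: '$')
  sorted[3] = prq$pqp  (last char: 'p')
  sorted[4] = q$pqppr  (last char: 'r')
  sorted[5] = qpprq$p  (last char: 'p')
  sorted[6] = rq$pqpp  (last char: 'p')
Last column: qq$prpp
Original string S is at sorted index 2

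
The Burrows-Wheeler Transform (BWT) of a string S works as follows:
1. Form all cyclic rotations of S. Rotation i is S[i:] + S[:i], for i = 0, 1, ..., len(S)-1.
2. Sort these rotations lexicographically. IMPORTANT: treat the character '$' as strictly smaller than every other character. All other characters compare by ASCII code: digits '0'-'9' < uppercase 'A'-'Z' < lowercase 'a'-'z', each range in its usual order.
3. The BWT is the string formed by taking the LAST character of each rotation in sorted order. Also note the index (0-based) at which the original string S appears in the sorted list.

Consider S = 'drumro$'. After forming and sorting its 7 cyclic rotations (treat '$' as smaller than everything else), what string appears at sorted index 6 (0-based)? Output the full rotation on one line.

Answer: umro$dr

Derivation:
All 7 rotations (rotation i = S[i:]+S[:i]):
  rot[0] = drumro$
  rot[1] = rumro$d
  rot[2] = umro$dr
  rot[3] = mro$dru
  rot[4] = ro$drum
  rot[5] = o$drumr
  rot[6] = $drumro
Sorted (with $ < everything):
  sorted[0] = $drumro
  sorted[1] = drumro$
  sorted[2] = mro$dru
  sorted[3] = o$drumr
  sorted[4] = ro$drum
  sorted[5] = rumro$d
  sorted[6] = umro$dr
sorted[6] = umro$dr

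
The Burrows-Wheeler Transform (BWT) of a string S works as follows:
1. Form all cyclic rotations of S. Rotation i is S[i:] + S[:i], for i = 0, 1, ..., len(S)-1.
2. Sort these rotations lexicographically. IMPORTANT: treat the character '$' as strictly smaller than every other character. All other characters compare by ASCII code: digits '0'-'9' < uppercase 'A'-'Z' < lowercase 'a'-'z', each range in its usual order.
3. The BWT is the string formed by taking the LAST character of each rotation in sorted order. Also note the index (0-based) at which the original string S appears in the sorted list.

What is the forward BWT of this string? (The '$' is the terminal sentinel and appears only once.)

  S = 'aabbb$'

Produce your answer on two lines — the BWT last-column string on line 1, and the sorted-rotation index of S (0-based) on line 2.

Answer: b$abba
1

Derivation:
All 6 rotations (rotation i = S[i:]+S[:i]):
  rot[0] = aabbb$
  rot[1] = abbb$a
  rot[2] = bbb$aa
  rot[3] = bb$aab
  rot[4] = b$aabb
  rot[5] = $aabbb
Sorted (with $ < everything):
  sorted[0] = $aabbb  (last char: 'b')
  sorted[1] = aabbb$  (last char: '$')
  sorted[2] = abbb$a  (last char: 'a')
  sorted[3] = b$aabb  (last char: 'b')
  sorted[4] = bb$aab  (last char: 'b')
  sorted[5] = bbb$aa  (last char: 'a')
Last column: b$abba
Original string S is at sorted index 1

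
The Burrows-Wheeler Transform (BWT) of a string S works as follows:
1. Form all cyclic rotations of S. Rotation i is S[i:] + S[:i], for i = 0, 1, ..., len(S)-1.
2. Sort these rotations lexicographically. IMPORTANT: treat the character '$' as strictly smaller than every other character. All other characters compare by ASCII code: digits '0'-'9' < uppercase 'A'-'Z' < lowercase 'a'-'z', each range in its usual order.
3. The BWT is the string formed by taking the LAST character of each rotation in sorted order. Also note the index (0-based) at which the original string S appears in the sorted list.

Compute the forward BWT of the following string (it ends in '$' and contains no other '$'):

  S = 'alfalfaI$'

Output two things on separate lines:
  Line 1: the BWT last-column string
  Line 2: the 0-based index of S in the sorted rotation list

All 9 rotations (rotation i = S[i:]+S[:i]):
  rot[0] = alfalfaI$
  rot[1] = lfalfaI$a
  rot[2] = falfaI$al
  rot[3] = alfaI$alf
  rot[4] = lfaI$alfa
  rot[5] = faI$alfal
  rot[6] = aI$alfalf
  rot[7] = I$alfalfa
  rot[8] = $alfalfaI
Sorted (with $ < everything):
  sorted[0] = $alfalfaI  (last char: 'I')
  sorted[1] = I$alfalfa  (last char: 'a')
  sorted[2] = aI$alfalf  (last char: 'f')
  sorted[3] = alfaI$alf  (last char: 'f')
  sorted[4] = alfalfaI$  (last char: '$')
  sorted[5] = faI$alfal  (last char: 'l')
  sorted[6] = falfaI$al  (last char: 'l')
  sorted[7] = lfaI$alfa  (last char: 'a')
  sorted[8] = lfalfaI$a  (last char: 'a')
Last column: Iaff$llaa
Original string S is at sorted index 4

Answer: Iaff$llaa
4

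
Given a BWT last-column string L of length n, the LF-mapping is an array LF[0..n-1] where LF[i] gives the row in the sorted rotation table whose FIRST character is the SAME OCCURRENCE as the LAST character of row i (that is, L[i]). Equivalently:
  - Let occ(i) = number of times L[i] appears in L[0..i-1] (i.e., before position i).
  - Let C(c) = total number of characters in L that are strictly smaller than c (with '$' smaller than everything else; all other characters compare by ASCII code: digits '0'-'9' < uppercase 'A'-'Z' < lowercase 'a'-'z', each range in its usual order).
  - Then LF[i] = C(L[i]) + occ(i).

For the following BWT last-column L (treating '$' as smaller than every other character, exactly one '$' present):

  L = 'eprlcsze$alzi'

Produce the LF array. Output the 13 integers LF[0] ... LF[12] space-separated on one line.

Char counts: '$':1, 'a':1, 'c':1, 'e':2, 'i':1, 'l':2, 'p':1, 'r':1, 's':1, 'z':2
C (first-col start): C('$')=0, C('a')=1, C('c')=2, C('e')=3, C('i')=5, C('l')=6, C('p')=8, C('r')=9, C('s')=10, C('z')=11
L[0]='e': occ=0, LF[0]=C('e')+0=3+0=3
L[1]='p': occ=0, LF[1]=C('p')+0=8+0=8
L[2]='r': occ=0, LF[2]=C('r')+0=9+0=9
L[3]='l': occ=0, LF[3]=C('l')+0=6+0=6
L[4]='c': occ=0, LF[4]=C('c')+0=2+0=2
L[5]='s': occ=0, LF[5]=C('s')+0=10+0=10
L[6]='z': occ=0, LF[6]=C('z')+0=11+0=11
L[7]='e': occ=1, LF[7]=C('e')+1=3+1=4
L[8]='$': occ=0, LF[8]=C('$')+0=0+0=0
L[9]='a': occ=0, LF[9]=C('a')+0=1+0=1
L[10]='l': occ=1, LF[10]=C('l')+1=6+1=7
L[11]='z': occ=1, LF[11]=C('z')+1=11+1=12
L[12]='i': occ=0, LF[12]=C('i')+0=5+0=5

Answer: 3 8 9 6 2 10 11 4 0 1 7 12 5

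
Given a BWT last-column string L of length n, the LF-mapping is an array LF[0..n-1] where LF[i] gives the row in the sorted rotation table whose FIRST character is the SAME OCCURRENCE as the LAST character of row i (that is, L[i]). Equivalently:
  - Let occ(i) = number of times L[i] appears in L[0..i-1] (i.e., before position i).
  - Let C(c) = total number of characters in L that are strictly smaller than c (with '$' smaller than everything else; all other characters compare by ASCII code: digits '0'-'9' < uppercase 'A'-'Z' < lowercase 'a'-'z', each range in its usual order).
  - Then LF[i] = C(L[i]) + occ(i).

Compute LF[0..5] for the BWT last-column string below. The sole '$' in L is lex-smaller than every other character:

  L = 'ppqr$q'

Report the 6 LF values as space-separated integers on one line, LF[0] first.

Answer: 1 2 3 5 0 4

Derivation:
Char counts: '$':1, 'p':2, 'q':2, 'r':1
C (first-col start): C('$')=0, C('p')=1, C('q')=3, C('r')=5
L[0]='p': occ=0, LF[0]=C('p')+0=1+0=1
L[1]='p': occ=1, LF[1]=C('p')+1=1+1=2
L[2]='q': occ=0, LF[2]=C('q')+0=3+0=3
L[3]='r': occ=0, LF[3]=C('r')+0=5+0=5
L[4]='$': occ=0, LF[4]=C('$')+0=0+0=0
L[5]='q': occ=1, LF[5]=C('q')+1=3+1=4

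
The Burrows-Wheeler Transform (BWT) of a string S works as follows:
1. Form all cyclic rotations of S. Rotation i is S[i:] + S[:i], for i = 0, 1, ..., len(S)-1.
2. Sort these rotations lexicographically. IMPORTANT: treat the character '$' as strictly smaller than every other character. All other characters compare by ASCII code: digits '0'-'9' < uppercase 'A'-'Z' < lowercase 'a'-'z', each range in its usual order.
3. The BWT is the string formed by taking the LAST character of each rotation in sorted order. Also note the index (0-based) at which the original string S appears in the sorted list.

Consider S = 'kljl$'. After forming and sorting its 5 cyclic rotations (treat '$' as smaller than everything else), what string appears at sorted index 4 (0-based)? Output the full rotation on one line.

Answer: ljl$k

Derivation:
All 5 rotations (rotation i = S[i:]+S[:i]):
  rot[0] = kljl$
  rot[1] = ljl$k
  rot[2] = jl$kl
  rot[3] = l$klj
  rot[4] = $kljl
Sorted (with $ < everything):
  sorted[0] = $kljl
  sorted[1] = jl$kl
  sorted[2] = kljl$
  sorted[3] = l$klj
  sorted[4] = ljl$k
sorted[4] = ljl$k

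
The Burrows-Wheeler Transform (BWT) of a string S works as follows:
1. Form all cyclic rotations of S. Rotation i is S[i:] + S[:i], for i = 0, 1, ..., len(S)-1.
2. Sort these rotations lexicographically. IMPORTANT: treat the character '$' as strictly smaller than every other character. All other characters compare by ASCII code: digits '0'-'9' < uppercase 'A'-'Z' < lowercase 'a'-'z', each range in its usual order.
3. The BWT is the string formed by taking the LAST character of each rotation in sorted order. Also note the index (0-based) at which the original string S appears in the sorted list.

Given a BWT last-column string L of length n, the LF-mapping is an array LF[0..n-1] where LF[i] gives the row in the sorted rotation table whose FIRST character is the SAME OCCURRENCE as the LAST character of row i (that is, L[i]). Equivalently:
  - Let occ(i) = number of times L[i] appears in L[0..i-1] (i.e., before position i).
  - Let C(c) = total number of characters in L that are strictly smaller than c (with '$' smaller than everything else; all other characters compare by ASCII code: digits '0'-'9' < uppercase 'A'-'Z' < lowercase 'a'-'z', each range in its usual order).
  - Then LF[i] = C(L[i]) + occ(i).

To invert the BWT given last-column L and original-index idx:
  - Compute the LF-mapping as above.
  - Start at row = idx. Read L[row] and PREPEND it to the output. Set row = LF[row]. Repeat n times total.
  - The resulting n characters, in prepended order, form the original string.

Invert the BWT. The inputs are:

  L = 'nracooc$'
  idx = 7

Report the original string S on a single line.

Answer: raccoon$

Derivation:
LF mapping: 4 7 1 2 5 6 3 0
Walk LF starting at row 7, prepending L[row]:
  step 1: row=7, L[7]='$', prepend. Next row=LF[7]=0
  step 2: row=0, L[0]='n', prepend. Next row=LF[0]=4
  step 3: row=4, L[4]='o', prepend. Next row=LF[4]=5
  step 4: row=5, L[5]='o', prepend. Next row=LF[5]=6
  step 5: row=6, L[6]='c', prepend. Next row=LF[6]=3
  step 6: row=3, L[3]='c', prepend. Next row=LF[3]=2
  step 7: row=2, L[2]='a', prepend. Next row=LF[2]=1
  step 8: row=1, L[1]='r', prepend. Next row=LF[1]=7
Reversed output: raccoon$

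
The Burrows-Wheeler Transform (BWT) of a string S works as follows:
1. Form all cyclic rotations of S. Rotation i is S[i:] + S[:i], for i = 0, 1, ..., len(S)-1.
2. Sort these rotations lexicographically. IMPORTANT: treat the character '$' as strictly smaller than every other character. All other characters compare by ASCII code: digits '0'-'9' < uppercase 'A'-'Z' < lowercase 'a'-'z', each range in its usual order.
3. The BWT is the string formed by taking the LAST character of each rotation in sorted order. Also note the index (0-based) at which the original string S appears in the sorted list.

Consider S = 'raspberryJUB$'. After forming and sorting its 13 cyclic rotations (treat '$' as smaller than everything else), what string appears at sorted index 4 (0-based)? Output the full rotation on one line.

Answer: aspberryJUB$r

Derivation:
All 13 rotations (rotation i = S[i:]+S[:i]):
  rot[0] = raspberryJUB$
  rot[1] = aspberryJUB$r
  rot[2] = spberryJUB$ra
  rot[3] = pberryJUB$ras
  rot[4] = berryJUB$rasp
  rot[5] = erryJUB$raspb
  rot[6] = rryJUB$raspbe
  rot[7] = ryJUB$raspber
  rot[8] = yJUB$raspberr
  rot[9] = JUB$raspberry
  rot[10] = UB$raspberryJ
  rot[11] = B$raspberryJU
  rot[12] = $raspberryJUB
Sorted (with $ < everything):
  sorted[0] = $raspberryJUB
  sorted[1] = B$raspberryJU
  sorted[2] = JUB$raspberry
  sorted[3] = UB$raspberryJ
  sorted[4] = aspberryJUB$r
  sorted[5] = berryJUB$rasp
  sorted[6] = erryJUB$raspb
  sorted[7] = pberryJUB$ras
  sorted[8] = raspberryJUB$
  sorted[9] = rryJUB$raspbe
  sorted[10] = ryJUB$raspber
  sorted[11] = spberryJUB$ra
  sorted[12] = yJUB$raspberr
sorted[4] = aspberryJUB$r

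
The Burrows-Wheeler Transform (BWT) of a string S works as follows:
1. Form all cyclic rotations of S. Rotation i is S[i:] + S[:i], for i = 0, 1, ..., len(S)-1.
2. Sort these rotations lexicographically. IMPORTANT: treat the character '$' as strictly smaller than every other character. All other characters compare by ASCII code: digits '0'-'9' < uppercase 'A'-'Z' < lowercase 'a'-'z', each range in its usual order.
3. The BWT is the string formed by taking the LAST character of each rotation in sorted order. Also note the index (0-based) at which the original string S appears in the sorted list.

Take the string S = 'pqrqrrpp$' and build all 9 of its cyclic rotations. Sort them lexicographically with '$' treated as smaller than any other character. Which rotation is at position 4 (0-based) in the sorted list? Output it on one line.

Answer: qrqrrpp$p

Derivation:
All 9 rotations (rotation i = S[i:]+S[:i]):
  rot[0] = pqrqrrpp$
  rot[1] = qrqrrpp$p
  rot[2] = rqrrpp$pq
  rot[3] = qrrpp$pqr
  rot[4] = rrpp$pqrq
  rot[5] = rpp$pqrqr
  rot[6] = pp$pqrqrr
  rot[7] = p$pqrqrrp
  rot[8] = $pqrqrrpp
Sorted (with $ < everything):
  sorted[0] = $pqrqrrpp
  sorted[1] = p$pqrqrrp
  sorted[2] = pp$pqrqrr
  sorted[3] = pqrqrrpp$
  sorted[4] = qrqrrpp$p
  sorted[5] = qrrpp$pqr
  sorted[6] = rpp$pqrqr
  sorted[7] = rqrrpp$pq
  sorted[8] = rrpp$pqrq
sorted[4] = qrqrrpp$p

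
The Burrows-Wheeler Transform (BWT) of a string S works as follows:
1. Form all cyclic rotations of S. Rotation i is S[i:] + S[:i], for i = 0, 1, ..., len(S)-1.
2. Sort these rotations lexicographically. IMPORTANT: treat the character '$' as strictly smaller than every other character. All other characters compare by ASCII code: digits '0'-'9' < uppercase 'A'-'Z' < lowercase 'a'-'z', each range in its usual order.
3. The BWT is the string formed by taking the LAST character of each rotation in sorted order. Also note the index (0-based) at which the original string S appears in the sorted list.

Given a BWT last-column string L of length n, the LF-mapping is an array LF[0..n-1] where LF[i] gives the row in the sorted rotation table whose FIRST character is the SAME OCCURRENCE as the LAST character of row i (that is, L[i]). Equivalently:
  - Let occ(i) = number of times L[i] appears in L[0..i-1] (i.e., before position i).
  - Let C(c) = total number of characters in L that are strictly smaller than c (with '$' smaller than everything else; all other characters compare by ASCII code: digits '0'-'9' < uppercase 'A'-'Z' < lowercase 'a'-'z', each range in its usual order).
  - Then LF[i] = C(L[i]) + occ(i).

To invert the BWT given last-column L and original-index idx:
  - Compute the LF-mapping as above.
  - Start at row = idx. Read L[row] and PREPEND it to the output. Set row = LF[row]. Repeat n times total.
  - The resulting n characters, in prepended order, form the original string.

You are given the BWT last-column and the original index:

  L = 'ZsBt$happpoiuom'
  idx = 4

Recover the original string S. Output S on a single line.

Answer: hippopotamusBZ$

Derivation:
LF mapping: 2 12 1 13 0 4 3 9 10 11 7 5 14 8 6
Walk LF starting at row 4, prepending L[row]:
  step 1: row=4, L[4]='$', prepend. Next row=LF[4]=0
  step 2: row=0, L[0]='Z', prepend. Next row=LF[0]=2
  step 3: row=2, L[2]='B', prepend. Next row=LF[2]=1
  step 4: row=1, L[1]='s', prepend. Next row=LF[1]=12
  step 5: row=12, L[12]='u', prepend. Next row=LF[12]=14
  step 6: row=14, L[14]='m', prepend. Next row=LF[14]=6
  step 7: row=6, L[6]='a', prepend. Next row=LF[6]=3
  step 8: row=3, L[3]='t', prepend. Next row=LF[3]=13
  step 9: row=13, L[13]='o', prepend. Next row=LF[13]=8
  step 10: row=8, L[8]='p', prepend. Next row=LF[8]=10
  step 11: row=10, L[10]='o', prepend. Next row=LF[10]=7
  step 12: row=7, L[7]='p', prepend. Next row=LF[7]=9
  step 13: row=9, L[9]='p', prepend. Next row=LF[9]=11
  step 14: row=11, L[11]='i', prepend. Next row=LF[11]=5
  step 15: row=5, L[5]='h', prepend. Next row=LF[5]=4
Reversed output: hippopotamusBZ$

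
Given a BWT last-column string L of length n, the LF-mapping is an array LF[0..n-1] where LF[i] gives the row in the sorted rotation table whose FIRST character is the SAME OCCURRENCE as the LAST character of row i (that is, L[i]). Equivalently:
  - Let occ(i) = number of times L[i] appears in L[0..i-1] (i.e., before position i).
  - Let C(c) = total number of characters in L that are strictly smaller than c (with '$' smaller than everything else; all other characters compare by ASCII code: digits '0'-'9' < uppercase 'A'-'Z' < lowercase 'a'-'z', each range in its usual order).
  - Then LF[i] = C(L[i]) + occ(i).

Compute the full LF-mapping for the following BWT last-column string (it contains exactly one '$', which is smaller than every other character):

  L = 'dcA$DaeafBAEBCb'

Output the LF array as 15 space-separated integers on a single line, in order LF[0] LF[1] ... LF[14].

Char counts: '$':1, 'A':2, 'B':2, 'C':1, 'D':1, 'E':1, 'a':2, 'b':1, 'c':1, 'd':1, 'e':1, 'f':1
C (first-col start): C('$')=0, C('A')=1, C('B')=3, C('C')=5, C('D')=6, C('E')=7, C('a')=8, C('b')=10, C('c')=11, C('d')=12, C('e')=13, C('f')=14
L[0]='d': occ=0, LF[0]=C('d')+0=12+0=12
L[1]='c': occ=0, LF[1]=C('c')+0=11+0=11
L[2]='A': occ=0, LF[2]=C('A')+0=1+0=1
L[3]='$': occ=0, LF[3]=C('$')+0=0+0=0
L[4]='D': occ=0, LF[4]=C('D')+0=6+0=6
L[5]='a': occ=0, LF[5]=C('a')+0=8+0=8
L[6]='e': occ=0, LF[6]=C('e')+0=13+0=13
L[7]='a': occ=1, LF[7]=C('a')+1=8+1=9
L[8]='f': occ=0, LF[8]=C('f')+0=14+0=14
L[9]='B': occ=0, LF[9]=C('B')+0=3+0=3
L[10]='A': occ=1, LF[10]=C('A')+1=1+1=2
L[11]='E': occ=0, LF[11]=C('E')+0=7+0=7
L[12]='B': occ=1, LF[12]=C('B')+1=3+1=4
L[13]='C': occ=0, LF[13]=C('C')+0=5+0=5
L[14]='b': occ=0, LF[14]=C('b')+0=10+0=10

Answer: 12 11 1 0 6 8 13 9 14 3 2 7 4 5 10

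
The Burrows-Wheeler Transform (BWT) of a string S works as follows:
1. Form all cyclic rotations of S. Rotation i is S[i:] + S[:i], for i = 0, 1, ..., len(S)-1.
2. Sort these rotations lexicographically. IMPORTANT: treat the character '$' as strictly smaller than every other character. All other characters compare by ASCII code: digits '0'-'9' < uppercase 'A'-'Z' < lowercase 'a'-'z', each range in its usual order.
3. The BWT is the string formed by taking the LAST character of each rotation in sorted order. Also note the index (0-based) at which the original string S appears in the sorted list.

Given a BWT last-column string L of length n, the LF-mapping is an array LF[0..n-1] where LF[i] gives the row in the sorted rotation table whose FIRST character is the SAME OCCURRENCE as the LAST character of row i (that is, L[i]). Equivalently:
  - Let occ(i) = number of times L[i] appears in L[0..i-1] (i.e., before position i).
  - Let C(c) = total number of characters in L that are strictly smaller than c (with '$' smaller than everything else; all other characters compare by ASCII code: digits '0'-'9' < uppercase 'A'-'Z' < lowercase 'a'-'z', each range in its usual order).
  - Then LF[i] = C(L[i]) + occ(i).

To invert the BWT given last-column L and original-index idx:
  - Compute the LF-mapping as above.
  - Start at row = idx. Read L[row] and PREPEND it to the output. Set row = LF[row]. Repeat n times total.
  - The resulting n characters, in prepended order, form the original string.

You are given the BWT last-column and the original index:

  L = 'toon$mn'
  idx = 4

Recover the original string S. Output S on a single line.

Answer: omonnt$

Derivation:
LF mapping: 6 4 5 2 0 1 3
Walk LF starting at row 4, prepending L[row]:
  step 1: row=4, L[4]='$', prepend. Next row=LF[4]=0
  step 2: row=0, L[0]='t', prepend. Next row=LF[0]=6
  step 3: row=6, L[6]='n', prepend. Next row=LF[6]=3
  step 4: row=3, L[3]='n', prepend. Next row=LF[3]=2
  step 5: row=2, L[2]='o', prepend. Next row=LF[2]=5
  step 6: row=5, L[5]='m', prepend. Next row=LF[5]=1
  step 7: row=1, L[1]='o', prepend. Next row=LF[1]=4
Reversed output: omonnt$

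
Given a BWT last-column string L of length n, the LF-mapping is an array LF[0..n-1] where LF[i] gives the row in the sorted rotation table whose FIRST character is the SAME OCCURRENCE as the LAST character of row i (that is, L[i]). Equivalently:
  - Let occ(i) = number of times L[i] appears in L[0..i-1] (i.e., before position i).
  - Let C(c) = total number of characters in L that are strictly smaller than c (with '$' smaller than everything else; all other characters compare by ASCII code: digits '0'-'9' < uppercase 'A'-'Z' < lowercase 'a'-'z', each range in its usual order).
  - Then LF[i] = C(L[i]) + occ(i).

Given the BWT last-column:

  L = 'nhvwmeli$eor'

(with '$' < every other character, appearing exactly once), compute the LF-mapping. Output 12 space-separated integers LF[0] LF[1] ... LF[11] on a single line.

Char counts: '$':1, 'e':2, 'h':1, 'i':1, 'l':1, 'm':1, 'n':1, 'o':1, 'r':1, 'v':1, 'w':1
C (first-col start): C('$')=0, C('e')=1, C('h')=3, C('i')=4, C('l')=5, C('m')=6, C('n')=7, C('o')=8, C('r')=9, C('v')=10, C('w')=11
L[0]='n': occ=0, LF[0]=C('n')+0=7+0=7
L[1]='h': occ=0, LF[1]=C('h')+0=3+0=3
L[2]='v': occ=0, LF[2]=C('v')+0=10+0=10
L[3]='w': occ=0, LF[3]=C('w')+0=11+0=11
L[4]='m': occ=0, LF[4]=C('m')+0=6+0=6
L[5]='e': occ=0, LF[5]=C('e')+0=1+0=1
L[6]='l': occ=0, LF[6]=C('l')+0=5+0=5
L[7]='i': occ=0, LF[7]=C('i')+0=4+0=4
L[8]='$': occ=0, LF[8]=C('$')+0=0+0=0
L[9]='e': occ=1, LF[9]=C('e')+1=1+1=2
L[10]='o': occ=0, LF[10]=C('o')+0=8+0=8
L[11]='r': occ=0, LF[11]=C('r')+0=9+0=9

Answer: 7 3 10 11 6 1 5 4 0 2 8 9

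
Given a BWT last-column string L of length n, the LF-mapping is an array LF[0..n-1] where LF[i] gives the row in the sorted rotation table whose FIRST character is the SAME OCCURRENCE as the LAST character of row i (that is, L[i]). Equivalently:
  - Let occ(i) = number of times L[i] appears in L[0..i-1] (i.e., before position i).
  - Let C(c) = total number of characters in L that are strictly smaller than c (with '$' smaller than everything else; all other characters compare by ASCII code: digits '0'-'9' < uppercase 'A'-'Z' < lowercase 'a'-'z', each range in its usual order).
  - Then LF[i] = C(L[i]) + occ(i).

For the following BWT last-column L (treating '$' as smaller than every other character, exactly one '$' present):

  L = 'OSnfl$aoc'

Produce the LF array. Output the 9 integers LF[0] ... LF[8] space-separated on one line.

Answer: 1 2 7 5 6 0 3 8 4

Derivation:
Char counts: '$':1, 'O':1, 'S':1, 'a':1, 'c':1, 'f':1, 'l':1, 'n':1, 'o':1
C (first-col start): C('$')=0, C('O')=1, C('S')=2, C('a')=3, C('c')=4, C('f')=5, C('l')=6, C('n')=7, C('o')=8
L[0]='O': occ=0, LF[0]=C('O')+0=1+0=1
L[1]='S': occ=0, LF[1]=C('S')+0=2+0=2
L[2]='n': occ=0, LF[2]=C('n')+0=7+0=7
L[3]='f': occ=0, LF[3]=C('f')+0=5+0=5
L[4]='l': occ=0, LF[4]=C('l')+0=6+0=6
L[5]='$': occ=0, LF[5]=C('$')+0=0+0=0
L[6]='a': occ=0, LF[6]=C('a')+0=3+0=3
L[7]='o': occ=0, LF[7]=C('o')+0=8+0=8
L[8]='c': occ=0, LF[8]=C('c')+0=4+0=4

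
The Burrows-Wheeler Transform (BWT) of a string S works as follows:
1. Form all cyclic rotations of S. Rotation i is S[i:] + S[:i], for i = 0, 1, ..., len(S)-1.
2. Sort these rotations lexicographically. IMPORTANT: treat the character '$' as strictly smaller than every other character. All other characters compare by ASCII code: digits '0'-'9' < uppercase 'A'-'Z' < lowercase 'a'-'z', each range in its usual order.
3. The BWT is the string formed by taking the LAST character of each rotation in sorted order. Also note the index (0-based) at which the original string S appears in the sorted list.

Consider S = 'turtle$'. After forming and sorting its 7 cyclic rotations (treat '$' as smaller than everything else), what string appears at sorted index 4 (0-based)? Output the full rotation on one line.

All 7 rotations (rotation i = S[i:]+S[:i]):
  rot[0] = turtle$
  rot[1] = urtle$t
  rot[2] = rtle$tu
  rot[3] = tle$tur
  rot[4] = le$turt
  rot[5] = e$turtl
  rot[6] = $turtle
Sorted (with $ < everything):
  sorted[0] = $turtle
  sorted[1] = e$turtl
  sorted[2] = le$turt
  sorted[3] = rtle$tu
  sorted[4] = tle$tur
  sorted[5] = turtle$
  sorted[6] = urtle$t
sorted[4] = tle$tur

Answer: tle$tur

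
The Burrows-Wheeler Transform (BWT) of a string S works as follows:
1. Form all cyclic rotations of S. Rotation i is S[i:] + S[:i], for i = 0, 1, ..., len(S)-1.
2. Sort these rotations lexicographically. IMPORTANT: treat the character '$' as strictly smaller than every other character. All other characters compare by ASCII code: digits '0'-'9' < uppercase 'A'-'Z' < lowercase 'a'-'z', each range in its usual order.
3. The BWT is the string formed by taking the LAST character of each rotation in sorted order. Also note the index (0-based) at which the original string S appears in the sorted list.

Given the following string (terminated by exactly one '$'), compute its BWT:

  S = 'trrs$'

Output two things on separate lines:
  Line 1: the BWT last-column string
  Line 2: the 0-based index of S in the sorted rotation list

All 5 rotations (rotation i = S[i:]+S[:i]):
  rot[0] = trrs$
  rot[1] = rrs$t
  rot[2] = rs$tr
  rot[3] = s$trr
  rot[4] = $trrs
Sorted (with $ < everything):
  sorted[0] = $trrs  (last char: 's')
  sorted[1] = rrs$t  (last char: 't')
  sorted[2] = rs$tr  (last char: 'r')
  sorted[3] = s$trr  (last char: 'r')
  sorted[4] = trrs$  (last char: '$')
Last column: strr$
Original string S is at sorted index 4

Answer: strr$
4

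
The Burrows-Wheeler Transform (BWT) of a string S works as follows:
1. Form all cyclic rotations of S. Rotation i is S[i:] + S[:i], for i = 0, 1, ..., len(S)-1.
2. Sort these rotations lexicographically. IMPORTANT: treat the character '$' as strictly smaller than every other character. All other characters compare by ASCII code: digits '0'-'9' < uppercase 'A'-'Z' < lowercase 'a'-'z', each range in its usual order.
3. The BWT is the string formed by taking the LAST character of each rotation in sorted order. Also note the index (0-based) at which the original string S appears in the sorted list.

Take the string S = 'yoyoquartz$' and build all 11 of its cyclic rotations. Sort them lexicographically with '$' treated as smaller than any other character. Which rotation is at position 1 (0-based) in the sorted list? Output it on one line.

Answer: artz$yoyoqu

Derivation:
All 11 rotations (rotation i = S[i:]+S[:i]):
  rot[0] = yoyoquartz$
  rot[1] = oyoquartz$y
  rot[2] = yoquartz$yo
  rot[3] = oquartz$yoy
  rot[4] = quartz$yoyo
  rot[5] = uartz$yoyoq
  rot[6] = artz$yoyoqu
  rot[7] = rtz$yoyoqua
  rot[8] = tz$yoyoquar
  rot[9] = z$yoyoquart
  rot[10] = $yoyoquartz
Sorted (with $ < everything):
  sorted[0] = $yoyoquartz
  sorted[1] = artz$yoyoqu
  sorted[2] = oquartz$yoy
  sorted[3] = oyoquartz$y
  sorted[4] = quartz$yoyo
  sorted[5] = rtz$yoyoqua
  sorted[6] = tz$yoyoquar
  sorted[7] = uartz$yoyoq
  sorted[8] = yoquartz$yo
  sorted[9] = yoyoquartz$
  sorted[10] = z$yoyoquart
sorted[1] = artz$yoyoqu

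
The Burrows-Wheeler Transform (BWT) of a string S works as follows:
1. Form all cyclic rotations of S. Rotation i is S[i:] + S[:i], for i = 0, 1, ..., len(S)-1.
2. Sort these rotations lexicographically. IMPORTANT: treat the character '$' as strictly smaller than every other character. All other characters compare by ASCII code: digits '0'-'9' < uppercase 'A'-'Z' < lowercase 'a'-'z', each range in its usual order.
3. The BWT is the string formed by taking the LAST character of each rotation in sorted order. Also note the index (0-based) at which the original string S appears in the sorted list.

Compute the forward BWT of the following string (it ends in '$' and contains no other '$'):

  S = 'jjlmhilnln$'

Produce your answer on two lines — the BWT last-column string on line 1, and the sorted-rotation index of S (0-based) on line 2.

Answer: nmh$jjnilll
3

Derivation:
All 11 rotations (rotation i = S[i:]+S[:i]):
  rot[0] = jjlmhilnln$
  rot[1] = jlmhilnln$j
  rot[2] = lmhilnln$jj
  rot[3] = mhilnln$jjl
  rot[4] = hilnln$jjlm
  rot[5] = ilnln$jjlmh
  rot[6] = lnln$jjlmhi
  rot[7] = nln$jjlmhil
  rot[8] = ln$jjlmhiln
  rot[9] = n$jjlmhilnl
  rot[10] = $jjlmhilnln
Sorted (with $ < everything):
  sorted[0] = $jjlmhilnln  (last char: 'n')
  sorted[1] = hilnln$jjlm  (last char: 'm')
  sorted[2] = ilnln$jjlmh  (last char: 'h')
  sorted[3] = jjlmhilnln$  (last char: '$')
  sorted[4] = jlmhilnln$j  (last char: 'j')
  sorted[5] = lmhilnln$jj  (last char: 'j')
  sorted[6] = ln$jjlmhiln  (last char: 'n')
  sorted[7] = lnln$jjlmhi  (last char: 'i')
  sorted[8] = mhilnln$jjl  (last char: 'l')
  sorted[9] = n$jjlmhilnl  (last char: 'l')
  sorted[10] = nln$jjlmhil  (last char: 'l')
Last column: nmh$jjnilll
Original string S is at sorted index 3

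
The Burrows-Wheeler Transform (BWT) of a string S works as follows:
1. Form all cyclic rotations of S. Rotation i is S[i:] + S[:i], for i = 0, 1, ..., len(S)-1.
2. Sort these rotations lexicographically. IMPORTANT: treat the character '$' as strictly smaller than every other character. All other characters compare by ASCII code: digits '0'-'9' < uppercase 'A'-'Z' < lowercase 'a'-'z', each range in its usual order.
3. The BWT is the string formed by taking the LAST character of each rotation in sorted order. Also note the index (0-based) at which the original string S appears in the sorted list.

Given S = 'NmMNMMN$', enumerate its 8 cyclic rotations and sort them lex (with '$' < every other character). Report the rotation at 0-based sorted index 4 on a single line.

All 8 rotations (rotation i = S[i:]+S[:i]):
  rot[0] = NmMNMMN$
  rot[1] = mMNMMN$N
  rot[2] = MNMMN$Nm
  rot[3] = NMMN$NmM
  rot[4] = MMN$NmMN
  rot[5] = MN$NmMNM
  rot[6] = N$NmMNMM
  rot[7] = $NmMNMMN
Sorted (with $ < everything):
  sorted[0] = $NmMNMMN
  sorted[1] = MMN$NmMN
  sorted[2] = MN$NmMNM
  sorted[3] = MNMMN$Nm
  sorted[4] = N$NmMNMM
  sorted[5] = NMMN$NmM
  sorted[6] = NmMNMMN$
  sorted[7] = mMNMMN$N
sorted[4] = N$NmMNMM

Answer: N$NmMNMM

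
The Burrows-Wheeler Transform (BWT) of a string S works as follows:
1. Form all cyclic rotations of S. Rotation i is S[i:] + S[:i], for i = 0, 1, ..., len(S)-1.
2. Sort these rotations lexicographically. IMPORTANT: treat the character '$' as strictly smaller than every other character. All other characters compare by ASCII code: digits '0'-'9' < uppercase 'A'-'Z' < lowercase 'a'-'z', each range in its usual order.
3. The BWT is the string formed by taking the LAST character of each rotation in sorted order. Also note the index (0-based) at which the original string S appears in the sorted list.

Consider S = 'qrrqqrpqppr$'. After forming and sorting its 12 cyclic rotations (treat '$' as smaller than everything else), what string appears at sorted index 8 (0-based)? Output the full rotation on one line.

All 12 rotations (rotation i = S[i:]+S[:i]):
  rot[0] = qrrqqrpqppr$
  rot[1] = rrqqrpqppr$q
  rot[2] = rqqrpqppr$qr
  rot[3] = qqrpqppr$qrr
  rot[4] = qrpqppr$qrrq
  rot[5] = rpqppr$qrrqq
  rot[6] = pqppr$qrrqqr
  rot[7] = qppr$qrrqqrp
  rot[8] = ppr$qrrqqrpq
  rot[9] = pr$qrrqqrpqp
  rot[10] = r$qrrqqrpqpp
  rot[11] = $qrrqqrpqppr
Sorted (with $ < everything):
  sorted[0] = $qrrqqrpqppr
  sorted[1] = ppr$qrrqqrpq
  sorted[2] = pqppr$qrrqqr
  sorted[3] = pr$qrrqqrpqp
  sorted[4] = qppr$qrrqqrp
  sorted[5] = qqrpqppr$qrr
  sorted[6] = qrpqppr$qrrq
  sorted[7] = qrrqqrpqppr$
  sorted[8] = r$qrrqqrpqpp
  sorted[9] = rpqppr$qrrqq
  sorted[10] = rqqrpqppr$qr
  sorted[11] = rrqqrpqppr$q
sorted[8] = r$qrrqqrpqpp

Answer: r$qrrqqrpqpp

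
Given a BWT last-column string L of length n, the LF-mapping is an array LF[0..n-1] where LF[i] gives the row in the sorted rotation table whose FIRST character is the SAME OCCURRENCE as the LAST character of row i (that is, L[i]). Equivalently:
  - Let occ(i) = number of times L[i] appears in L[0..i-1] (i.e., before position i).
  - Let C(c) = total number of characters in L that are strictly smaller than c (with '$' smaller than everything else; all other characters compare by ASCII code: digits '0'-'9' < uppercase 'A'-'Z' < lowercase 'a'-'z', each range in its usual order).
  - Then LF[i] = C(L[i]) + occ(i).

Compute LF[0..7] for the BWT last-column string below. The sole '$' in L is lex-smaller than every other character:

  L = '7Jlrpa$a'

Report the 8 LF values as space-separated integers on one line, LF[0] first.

Char counts: '$':1, '7':1, 'J':1, 'a':2, 'l':1, 'p':1, 'r':1
C (first-col start): C('$')=0, C('7')=1, C('J')=2, C('a')=3, C('l')=5, C('p')=6, C('r')=7
L[0]='7': occ=0, LF[0]=C('7')+0=1+0=1
L[1]='J': occ=0, LF[1]=C('J')+0=2+0=2
L[2]='l': occ=0, LF[2]=C('l')+0=5+0=5
L[3]='r': occ=0, LF[3]=C('r')+0=7+0=7
L[4]='p': occ=0, LF[4]=C('p')+0=6+0=6
L[5]='a': occ=0, LF[5]=C('a')+0=3+0=3
L[6]='$': occ=0, LF[6]=C('$')+0=0+0=0
L[7]='a': occ=1, LF[7]=C('a')+1=3+1=4

Answer: 1 2 5 7 6 3 0 4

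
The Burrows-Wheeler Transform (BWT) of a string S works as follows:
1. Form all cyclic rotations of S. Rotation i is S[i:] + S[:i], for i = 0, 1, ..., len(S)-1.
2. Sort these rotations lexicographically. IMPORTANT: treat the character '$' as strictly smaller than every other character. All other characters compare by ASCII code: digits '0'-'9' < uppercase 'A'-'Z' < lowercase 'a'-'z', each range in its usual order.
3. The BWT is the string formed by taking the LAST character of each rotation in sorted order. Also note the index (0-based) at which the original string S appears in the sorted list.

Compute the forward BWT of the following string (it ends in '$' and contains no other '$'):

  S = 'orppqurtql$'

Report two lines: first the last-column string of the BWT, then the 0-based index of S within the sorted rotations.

All 11 rotations (rotation i = S[i:]+S[:i]):
  rot[0] = orppqurtql$
  rot[1] = rppqurtql$o
  rot[2] = ppqurtql$or
  rot[3] = pqurtql$orp
  rot[4] = qurtql$orpp
  rot[5] = urtql$orppq
  rot[6] = rtql$orppqu
  rot[7] = tql$orppqur
  rot[8] = ql$orppqurt
  rot[9] = l$orppqurtq
  rot[10] = $orppqurtql
Sorted (with $ < everything):
  sorted[0] = $orppqurtql  (last char: 'l')
  sorted[1] = l$orppqurtq  (last char: 'q')
  sorted[2] = orppqurtql$  (last char: '$')
  sorted[3] = ppqurtql$or  (last char: 'r')
  sorted[4] = pqurtql$orp  (last char: 'p')
  sorted[5] = ql$orppqurt  (last char: 't')
  sorted[6] = qurtql$orpp  (last char: 'p')
  sorted[7] = rppqurtql$o  (last char: 'o')
  sorted[8] = rtql$orppqu  (last char: 'u')
  sorted[9] = tql$orppqur  (last char: 'r')
  sorted[10] = urtql$orppq  (last char: 'q')
Last column: lq$rptpourq
Original string S is at sorted index 2

Answer: lq$rptpourq
2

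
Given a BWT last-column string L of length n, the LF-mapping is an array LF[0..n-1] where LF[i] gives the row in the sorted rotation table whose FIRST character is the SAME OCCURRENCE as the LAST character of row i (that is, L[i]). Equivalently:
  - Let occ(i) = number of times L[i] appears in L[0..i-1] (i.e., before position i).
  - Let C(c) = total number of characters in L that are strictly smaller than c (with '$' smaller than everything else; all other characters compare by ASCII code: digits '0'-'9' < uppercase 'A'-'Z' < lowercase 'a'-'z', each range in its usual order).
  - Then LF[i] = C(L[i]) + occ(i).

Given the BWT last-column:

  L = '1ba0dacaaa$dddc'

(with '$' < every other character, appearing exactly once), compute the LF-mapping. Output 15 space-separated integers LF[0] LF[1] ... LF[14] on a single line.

Answer: 2 8 3 1 11 4 9 5 6 7 0 12 13 14 10

Derivation:
Char counts: '$':1, '0':1, '1':1, 'a':5, 'b':1, 'c':2, 'd':4
C (first-col start): C('$')=0, C('0')=1, C('1')=2, C('a')=3, C('b')=8, C('c')=9, C('d')=11
L[0]='1': occ=0, LF[0]=C('1')+0=2+0=2
L[1]='b': occ=0, LF[1]=C('b')+0=8+0=8
L[2]='a': occ=0, LF[2]=C('a')+0=3+0=3
L[3]='0': occ=0, LF[3]=C('0')+0=1+0=1
L[4]='d': occ=0, LF[4]=C('d')+0=11+0=11
L[5]='a': occ=1, LF[5]=C('a')+1=3+1=4
L[6]='c': occ=0, LF[6]=C('c')+0=9+0=9
L[7]='a': occ=2, LF[7]=C('a')+2=3+2=5
L[8]='a': occ=3, LF[8]=C('a')+3=3+3=6
L[9]='a': occ=4, LF[9]=C('a')+4=3+4=7
L[10]='$': occ=0, LF[10]=C('$')+0=0+0=0
L[11]='d': occ=1, LF[11]=C('d')+1=11+1=12
L[12]='d': occ=2, LF[12]=C('d')+2=11+2=13
L[13]='d': occ=3, LF[13]=C('d')+3=11+3=14
L[14]='c': occ=1, LF[14]=C('c')+1=9+1=10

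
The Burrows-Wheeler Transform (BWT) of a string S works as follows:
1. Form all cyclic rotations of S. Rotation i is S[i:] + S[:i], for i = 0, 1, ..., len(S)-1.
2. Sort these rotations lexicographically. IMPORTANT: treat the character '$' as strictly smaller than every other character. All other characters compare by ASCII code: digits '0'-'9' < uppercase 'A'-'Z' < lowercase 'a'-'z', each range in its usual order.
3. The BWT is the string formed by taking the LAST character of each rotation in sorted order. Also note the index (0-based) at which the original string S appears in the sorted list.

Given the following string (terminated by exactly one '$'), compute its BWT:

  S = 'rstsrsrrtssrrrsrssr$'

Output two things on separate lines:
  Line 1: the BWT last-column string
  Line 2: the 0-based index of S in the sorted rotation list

Answer: rssrssrs$rssrtrrtrsr
8

Derivation:
All 20 rotations (rotation i = S[i:]+S[:i]):
  rot[0] = rstsrsrrtssrrrsrssr$
  rot[1] = stsrsrrtssrrrsrssr$r
  rot[2] = tsrsrrtssrrrsrssr$rs
  rot[3] = srsrrtssrrrsrssr$rst
  rot[4] = rsrrtssrrrsrssr$rsts
  rot[5] = srrtssrrrsrssr$rstsr
  rot[6] = rrtssrrrsrssr$rstsrs
  rot[7] = rtssrrrsrssr$rstsrsr
  rot[8] = tssrrrsrssr$rstsrsrr
  rot[9] = ssrrrsrssr$rstsrsrrt
  rot[10] = srrrsrssr$rstsrsrrts
  rot[11] = rrrsrssr$rstsrsrrtss
  rot[12] = rrsrssr$rstsrsrrtssr
  rot[13] = rsrssr$rstsrsrrtssrr
  rot[14] = srssr$rstsrsrrtssrrr
  rot[15] = rssr$rstsrsrrtssrrrs
  rot[16] = ssr$rstsrsrrtssrrrsr
  rot[17] = sr$rstsrsrrtssrrrsrs
  rot[18] = r$rstsrsrrtssrrrsrss
  rot[19] = $rstsrsrrtssrrrsrssr
Sorted (with $ < everything):
  sorted[0] = $rstsrsrrtssrrrsrssr  (last char: 'r')
  sorted[1] = r$rstsrsrrtssrrrsrss  (last char: 's')
  sorted[2] = rrrsrssr$rstsrsrrtss  (last char: 's')
  sorted[3] = rrsrssr$rstsrsrrtssr  (last char: 'r')
  sorted[4] = rrtssrrrsrssr$rstsrs  (last char: 's')
  sorted[5] = rsrrtssrrrsrssr$rsts  (last char: 's')
  sorted[6] = rsrssr$rstsrsrrtssrr  (last char: 'r')
  sorted[7] = rssr$rstsrsrrtssrrrs  (last char: 's')
  sorted[8] = rstsrsrrtssrrrsrssr$  (last char: '$')
  sorted[9] = rtssrrrsrssr$rstsrsr  (last char: 'r')
  sorted[10] = sr$rstsrsrrtssrrrsrs  (last char: 's')
  sorted[11] = srrrsrssr$rstsrsrrts  (last char: 's')
  sorted[12] = srrtssrrrsrssr$rstsr  (last char: 'r')
  sorted[13] = srsrrtssrrrsrssr$rst  (last char: 't')
  sorted[14] = srssr$rstsrsrrtssrrr  (last char: 'r')
  sorted[15] = ssr$rstsrsrrtssrrrsr  (last char: 'r')
  sorted[16] = ssrrrsrssr$rstsrsrrt  (last char: 't')
  sorted[17] = stsrsrrtssrrrsrssr$r  (last char: 'r')
  sorted[18] = tsrsrrtssrrrsrssr$rs  (last char: 's')
  sorted[19] = tssrrrsrssr$rstsrsrr  (last char: 'r')
Last column: rssrssrs$rssrtrrtrsr
Original string S is at sorted index 8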